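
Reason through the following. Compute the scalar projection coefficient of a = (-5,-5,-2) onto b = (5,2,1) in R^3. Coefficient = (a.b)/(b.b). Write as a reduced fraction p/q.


Projection coefficient = (a . b) / (b . b)
a . b = (-5)*5 + (-5)*2 + (-2)*1
= -25 + (-10) + (-2) = -37
b . b = 5^2 + 2^2 + 1^2
= 25 + 4 + 1 = 30
Coefficient = -37/30
In lowest terms: -37/30


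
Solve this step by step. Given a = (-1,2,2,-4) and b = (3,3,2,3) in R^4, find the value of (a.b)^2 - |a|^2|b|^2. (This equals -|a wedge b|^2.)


a . b = (-1)*3 + 2*3 + 2*2 + (-4)*3
= -3 + 6 + 4 + (-12) = -5
|a|^2 = (-1)^2 + 2^2 + 2^2 + (-4)^2 = 25
|b|^2 = 3^2 + 3^2 + 2^2 + 3^2 = 31
(a.b)^2 = (-5)^2 = 25
|a|^2 * |b|^2 = 25 * 31 = 775
Result = 25 - 775 = -750


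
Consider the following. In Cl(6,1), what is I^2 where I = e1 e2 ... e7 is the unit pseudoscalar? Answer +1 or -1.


The pseudoscalar I = e1...e_n (product of all n generators) of Cl(p,q) satisfies I^2 = (-1)^(q + n(n-1)/2).
p = 6, q = 1, n = p + q = 7
n(n-1)/2 = 7 * 6 / 2 = 21
Exponent = q + n(n-1)/2 = 1 + 21 = 22
I^2 = (-1)^22 = +1


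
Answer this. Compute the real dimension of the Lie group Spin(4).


Spin(n) double-covers SO(n); both have Lie algebra so(n) of dimension n(n-1)/2.
n = 4
n(n-1) = 4 * 3 = 12
dim Spin(4) = 12/2 = 6


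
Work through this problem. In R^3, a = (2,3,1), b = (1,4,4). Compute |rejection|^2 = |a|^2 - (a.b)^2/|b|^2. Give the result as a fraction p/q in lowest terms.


|a|^2 = 2^2 + 3^2 + 1^2 = 14
|b|^2 = 1^2 + 4^2 + 4^2 = 33
a . b = 2*1 + 3*4 + 1*4 = 18
(a.b)^2 = 18^2 = 324
|rej|^2 = 14 - 324/33
= (462 - 324)/33
= 138/33
In lowest terms: 46/11


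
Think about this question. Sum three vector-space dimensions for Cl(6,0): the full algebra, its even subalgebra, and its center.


n = 6 + 0 = 6
Total dim = 2^6 = 64
Even subalgebra dim = 2^5 = 32
n is even, so center dim = 1
Sum = 64 + 32 + 1 = 97


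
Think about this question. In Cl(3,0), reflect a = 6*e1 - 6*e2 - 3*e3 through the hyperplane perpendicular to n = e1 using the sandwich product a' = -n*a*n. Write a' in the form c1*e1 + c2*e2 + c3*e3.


Reflection formula: a' = -n*a*n, with n = e1 (unit vector, n^2 = 1).
For reflection through hyperplane perp to e1:
The component along e1 flips sign, others stay.
a = (6, -6, -3)
a' = (-6, -6, -3)
a' = -6*e1 - 6*e2 - 3*e3


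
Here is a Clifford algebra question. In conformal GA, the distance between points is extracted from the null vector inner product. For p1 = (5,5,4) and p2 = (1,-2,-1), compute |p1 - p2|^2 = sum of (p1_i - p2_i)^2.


p1 - p2 = (4, 7, 5)
|p1 - p2|^2 = 4^2 + 7^2 + 5^2
= 16 + 49 + 25
= 90


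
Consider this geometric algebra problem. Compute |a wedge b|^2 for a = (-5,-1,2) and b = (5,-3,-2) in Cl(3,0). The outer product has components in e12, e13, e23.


a wedge b = (a1*b2 - a2*b1)*e12 + (a1*b3 - a3*b1)*e13 + (a2*b3 - a3*b2)*e23
e12 coeff: (-5)*(-3) - (-1)*5 = 15 - (-5) = 20
e13 coeff: (-5)*(-2) - 2*5 = 10 - 10 = 0
e23 coeff: (-1)*(-2) - 2*(-3) = 2 - (-6) = 8
|a wedge b|^2 = 20^2 + 0^2 + 8^2
= 400 + 0 + 64
= 464


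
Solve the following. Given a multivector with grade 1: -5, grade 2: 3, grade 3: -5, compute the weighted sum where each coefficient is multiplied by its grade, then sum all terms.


Grade-weighted sum = sum of grade_k * coefficient_k
1*(-5) = -5
2*3 = 6
3*(-5) = -15
Total = -5 + 6 + (-15) = -14


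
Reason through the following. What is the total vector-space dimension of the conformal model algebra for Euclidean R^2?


The conformal model of R^2 uses Cl(3,1): the 2 Euclidean generators plus two extra orthogonal generators e+ (e+^2 = +1) and e- (e-^2 = -1), from which the null vectors e0, einf are built.
Number of generators m = 2 + 2 = 4.
dim Cl(p,q) = 2^m = 2^4 = 16


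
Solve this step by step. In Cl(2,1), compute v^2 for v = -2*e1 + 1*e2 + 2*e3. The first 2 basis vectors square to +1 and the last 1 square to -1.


v^2 = sum of c_i^2 * e_i^2
Positive signature terms (e_i^2 = +1): (-2)^2 + 1^2 = 5
Negative signature terms (e_j^2 = -1): 2^2 = 4
v^2 = 5 - 4 = 1


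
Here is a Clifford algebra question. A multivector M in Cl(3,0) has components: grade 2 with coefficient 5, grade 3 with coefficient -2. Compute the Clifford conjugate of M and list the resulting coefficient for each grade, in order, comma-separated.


Clifford conjugate sign for grade k: (-1)^(k(k+1)/2)
Grade 2: (-1)^(2*3/2) = (-1)^3 = -1, coeff 5 -> -5
Grade 3: (-1)^(3*4/2) = (-1)^6 = 1, coeff -2 -> -2
Conjugated coefficients: -5, -2


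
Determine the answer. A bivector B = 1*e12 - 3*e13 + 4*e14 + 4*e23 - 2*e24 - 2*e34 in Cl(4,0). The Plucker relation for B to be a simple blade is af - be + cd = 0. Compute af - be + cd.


Plucker relation: af - be + cd
a*f = 1*(-2) = -2
b*e = (-3)*(-2) = 6
c*d = 4*4 = 16
af - be + cd = -2 - 6 + 16
= 8


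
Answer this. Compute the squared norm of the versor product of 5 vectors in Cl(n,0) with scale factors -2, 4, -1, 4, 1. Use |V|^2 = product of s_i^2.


Each vector v_i has |v_i|^2 = s_i^2
Squared scales: (-2)^2 = 4, 4^2 = 16, (-1)^2 = 1, 4^2 = 16, 1^2 = 1
|V|^2 = 4 * 16 * 1 * 16 * 1
= 1024


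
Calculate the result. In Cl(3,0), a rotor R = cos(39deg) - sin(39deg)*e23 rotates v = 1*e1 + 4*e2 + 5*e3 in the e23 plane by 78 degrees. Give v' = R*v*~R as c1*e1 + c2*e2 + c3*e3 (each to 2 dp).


Rotor R = cos(39deg) - sin(39deg)*e23
Rotation angle theta = 2 * 39 = 78 degrees in the e23 plane (e2 -> e3).
The component perpendicular to the plane (e1) is invariant: v'_1 = v1 = 1.00
cos(78deg) = 0.2079, sin(78deg) = 0.9781
v'_2 = v2*cos(theta) - v3*sin(theta) = 4*0.2079 - 5*0.9781 = -4.06
v'_3 = v2*sin(theta) + v3*cos(theta) = 4*0.9781 + 5*0.2079 = 4.95
v' = 1.00*e1 - 4.06*e2 + 4.95*e3


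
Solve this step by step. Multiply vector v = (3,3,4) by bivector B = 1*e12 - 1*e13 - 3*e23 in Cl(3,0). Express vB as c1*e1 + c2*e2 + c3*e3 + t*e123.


vB has grade-1 (vector) and grade-3 (trivector) parts: vB = (v _| B) + (v ^ B).
Vector part <vB>_1:
  e1: -v2*b12 - v3*b13 = -(3)*(1) - (4)*(-1) = 1
  e2: v1*b12 - v3*b23 = (3)*(1) - (4)*(-3) = 15
  e3: v1*b13 + v2*b23 = (3)*(-1) + (3)*(-3) = -12
Trivector part <vB>_3:
  e123: v1*b23 - v2*b13 + v3*b12 = (3)*(-3) - (3)*(-1) + (4)*(1) = -2
vB = 1*e1 + 15*e2 - 12*e3 - 2*e123


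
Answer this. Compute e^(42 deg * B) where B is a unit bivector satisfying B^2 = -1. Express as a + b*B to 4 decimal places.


For a unit bivector B with B^2 = -1, the exponential series gives
e^(theta*B) = cos(theta) + sin(theta)*B (the GA analogue of Euler's formula).
theta = 42 degrees = 0.733038 rad
cos(42 deg) = 0.7431
sin(42 deg) = 0.6691
exp(theta*B) = 0.7431 + 0.6691*B


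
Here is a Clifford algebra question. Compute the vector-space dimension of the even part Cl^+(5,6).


Even subalgebra dimension = 2^(n-1)
n = 5 + 6 = 11
2^(11 - 1) = 2^10 = 1024
Verification: sum of C(11,k) for even k = 1 + 55 + 330 + 462 + 165 + 11 = 1024
Result = 1024


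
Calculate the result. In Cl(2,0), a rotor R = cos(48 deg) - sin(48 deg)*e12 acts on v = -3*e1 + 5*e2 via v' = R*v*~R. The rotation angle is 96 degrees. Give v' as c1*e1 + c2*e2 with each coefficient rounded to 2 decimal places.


Rotor R = cos(48deg) - sin(48deg)*e12
Rotation angle theta = 2 * 48 = 96 degrees
v' = R*v*~R rotates v by theta.
cos(96deg) = -0.1045, sin(96deg) = 0.9945
v'_1 = -3*cos(96deg) - 5*sin(96deg)
= -3*(-0.1045) - 5*0.9945
= -4.66
v'_2 = -3*sin(96deg) + 5*cos(96deg)
= -3*0.9945 + 5*(-0.1045)
= -3.51
v' = -4.66*e1 - 3.51*e2


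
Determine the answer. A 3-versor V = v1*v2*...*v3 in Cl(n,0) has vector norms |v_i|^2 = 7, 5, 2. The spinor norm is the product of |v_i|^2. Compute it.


Spinor norm N(V) = |v1|^2 * |v2|^2 * ... * |v3|^2
= 7 * 5 * 2
Running product: 7, 35, 70
N(V) = 70


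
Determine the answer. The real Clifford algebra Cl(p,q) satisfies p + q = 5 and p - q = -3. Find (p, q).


We need p + q = 5 and p - q = -3.
Adding: 2p = 5 + (-3) = 2, so p = 1.
Then q = 5 - 1 = 4.
(p, q) = (1, 4)


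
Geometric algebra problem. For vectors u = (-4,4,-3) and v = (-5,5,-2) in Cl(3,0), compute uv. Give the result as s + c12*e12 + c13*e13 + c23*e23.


In Cl(3,0): e_i^2 = 1, e_ie_j = -e_je_i for i != j.
Scalar part = u . v = (-4)*(-5) + 4*5 + (-3)*(-2)
= 20 + 20 + 6 = 46
e12 coeff = (-4)*5 - 4*(-5) = -20 - (-20) = 0
e13 coeff = (-4)*(-2) - (-3)*(-5) = 8 - 15 = -7
e23 coeff = 4*(-2) - (-3)*5 = -8 - (-15) = 7
uv = 46 + 0*e12 - 7*e13 + 7*e23


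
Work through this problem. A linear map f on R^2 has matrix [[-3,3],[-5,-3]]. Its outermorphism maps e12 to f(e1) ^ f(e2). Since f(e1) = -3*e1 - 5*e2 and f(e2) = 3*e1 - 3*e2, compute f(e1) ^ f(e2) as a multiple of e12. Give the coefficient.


The outermorphism of a linear map f sends e1^e2 to f(e1)^f(e2).
f(e1) = -3*e1 - 5*e2
f(e2) = 3*e1 - 3*e2
f(e1) ^ f(e2) = (-3*e1 - 5*e2) ^ (3*e1 - 3*e2)
= (-3)*(-3)*e12 + (-5)*3*e21
= (9 - (-15))*e12
= 24*e12
Coefficient = 24


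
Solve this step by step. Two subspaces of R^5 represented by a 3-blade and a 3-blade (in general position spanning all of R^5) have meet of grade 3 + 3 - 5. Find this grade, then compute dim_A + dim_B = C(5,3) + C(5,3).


Meet grade = grade(A) + grade(B) - n
= 3 + 3 - 5 = 1
C(5,3) = 10
C(5,3) = 10
dim_A + dim_B = 10 + 10 = 20


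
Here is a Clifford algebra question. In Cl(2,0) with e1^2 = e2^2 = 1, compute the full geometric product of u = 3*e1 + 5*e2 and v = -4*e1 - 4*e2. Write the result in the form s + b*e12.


Expand: (3*e1 + 5*e2)(-4*e1 - 4*e2)
= 3*(-4)*e1e1 + 3*(-4)*e1e2 + 5*(-4)*e2e1 + 5*(-4)*e2e2
Using e1^2 = e2^2 = 1, e2e1 = -e1e2:
Scalar part s = 3*(-4) + 5*(-4) = -12 + (-20) = -32
Bivector part b = 3*(-4) - 5*(-4) = -12 - (-20) = 8
uv = -32 + 8*e12


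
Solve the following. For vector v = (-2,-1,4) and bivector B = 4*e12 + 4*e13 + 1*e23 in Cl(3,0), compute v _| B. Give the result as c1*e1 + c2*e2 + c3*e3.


Left contraction v _| B = <vB>_1 (grade-1 part of the geometric product vB).
Using e1_|e12 = e2, e2_|e12 = -e1, e1_|e13 = e3, e3_|e13 = -e1, e2_|e23 = e3, e3_|e23 = -e2:
e1 coeff: -v2*b12 - v3*b13 = -(-1)*(4) - (4)*(4) = -12
e2 coeff: v1*b12 - v3*b23 = (-2)*(4) - (4)*(1) = -12
e3 coeff: v1*b13 + v2*b23 = (-2)*(4) + (-1)*(1) = -9
v _| B = -12*e1 - 12*e2 - 9*e3


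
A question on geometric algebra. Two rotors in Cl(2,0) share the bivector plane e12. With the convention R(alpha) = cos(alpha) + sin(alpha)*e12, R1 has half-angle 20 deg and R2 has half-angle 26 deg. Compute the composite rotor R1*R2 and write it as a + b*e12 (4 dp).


Same-plane rotors commute and their half-angles add:
R1*R2 = cos(a1 + a2) + sin(a1 + a2)*e12.
a1 + a2 = 20 + 26 = 46 deg
cos(46 deg) = 0.6947
sin(46 deg) = 0.7193
R1*R2 = 0.6947 + 0.7193*e12


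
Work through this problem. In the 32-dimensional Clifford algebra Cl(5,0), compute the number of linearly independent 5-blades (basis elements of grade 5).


Number of grade-k basis blades in Cl(p,q) with n = p + q is C(n, k).
n = 5 + 0 = 5
C(5, 5) = 5! / (5! * 0!)
= 120 / (120 * 1)
= 1


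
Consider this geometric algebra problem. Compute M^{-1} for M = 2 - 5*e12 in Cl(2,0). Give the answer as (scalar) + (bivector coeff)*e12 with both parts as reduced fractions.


M = 2 - 5*e12, where e12^2 = -1.
Since M commutes with its reverse ~M = a - b*e12, M * ~M = a^2 - b^2*e12^2 = a^2 + b^2.
So M^{-1} = ~M / (a^2 + b^2) = (a - b*e12)/(a^2 + b^2).
a^2 + b^2 = 4 + 25 = 29
Scalar part = 2/29 = 2/29
Bivector coeff = 5/29 = 5/29
M^{-1} = 2/29 + 5/29*e12


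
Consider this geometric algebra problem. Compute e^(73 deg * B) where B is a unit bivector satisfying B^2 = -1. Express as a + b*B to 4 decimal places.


For a unit bivector B with B^2 = -1, the exponential series gives
e^(theta*B) = cos(theta) + sin(theta)*B (the GA analogue of Euler's formula).
theta = 73 degrees = 1.27409 rad
cos(73 deg) = 0.2924
sin(73 deg) = 0.9563
exp(theta*B) = 0.2924 + 0.9563*B


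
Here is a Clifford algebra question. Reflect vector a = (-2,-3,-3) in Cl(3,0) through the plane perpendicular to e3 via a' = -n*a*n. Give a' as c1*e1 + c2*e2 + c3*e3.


Reflection formula: a' = -n*a*n, with n = e3 (unit vector, n^2 = 1).
For reflection through hyperplane perp to e3:
The component along e3 flips sign, others stay.
a = (-2, -3, -3)
a' = (-2, -3, 3)
a' = -2*e1 - 3*e2 + 3*e3


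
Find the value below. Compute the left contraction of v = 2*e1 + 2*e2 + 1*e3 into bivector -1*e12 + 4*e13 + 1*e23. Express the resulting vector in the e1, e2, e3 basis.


Left contraction v _| B = <vB>_1 (grade-1 part of the geometric product vB).
Using e1_|e12 = e2, e2_|e12 = -e1, e1_|e13 = e3, e3_|e13 = -e1, e2_|e23 = e3, e3_|e23 = -e2:
e1 coeff: -v2*b12 - v3*b13 = -(2)*(-1) - (1)*(4) = -2
e2 coeff: v1*b12 - v3*b23 = (2)*(-1) - (1)*(1) = -3
e3 coeff: v1*b13 + v2*b23 = (2)*(4) + (2)*(1) = 10
v _| B = -2*e1 - 3*e2 + 10*e3


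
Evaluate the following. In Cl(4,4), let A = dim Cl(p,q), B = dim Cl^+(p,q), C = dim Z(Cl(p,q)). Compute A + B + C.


n = 4 + 4 = 8
Total dim = 2^8 = 256
Even subalgebra dim = 2^7 = 128
n is even, so center dim = 1
Sum = 256 + 128 + 1 = 385


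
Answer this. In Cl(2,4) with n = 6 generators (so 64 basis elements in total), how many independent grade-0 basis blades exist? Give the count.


Number of grade-k basis blades in Cl(p,q) with n = p + q is C(n, k).
n = 2 + 4 = 6
C(6, 0) = 6! / (0! * 6!)
= 720 / (1 * 720)
= 1


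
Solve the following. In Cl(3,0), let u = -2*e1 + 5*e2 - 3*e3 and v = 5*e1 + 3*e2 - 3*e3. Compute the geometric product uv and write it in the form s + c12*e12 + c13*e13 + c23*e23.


In Cl(3,0): e_i^2 = 1, e_ie_j = -e_je_i for i != j.
Scalar part = u . v = (-2)*5 + 5*3 + (-3)*(-3)
= -10 + 15 + 9 = 14
e12 coeff = (-2)*3 - 5*5 = -6 - 25 = -31
e13 coeff = (-2)*(-3) - (-3)*5 = 6 - (-15) = 21
e23 coeff = 5*(-3) - (-3)*3 = -15 - (-9) = -6
uv = 14 - 31*e12 + 21*e13 - 6*e23


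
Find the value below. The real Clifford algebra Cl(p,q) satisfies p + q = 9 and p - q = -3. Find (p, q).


We need p + q = 9 and p - q = -3.
Adding: 2p = 9 + (-3) = 6, so p = 3.
Then q = 9 - 3 = 6.
(p, q) = (3, 6)


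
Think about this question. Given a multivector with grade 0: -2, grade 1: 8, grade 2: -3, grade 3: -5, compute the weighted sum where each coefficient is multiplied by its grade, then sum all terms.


Grade-weighted sum = sum of grade_k * coefficient_k
0*(-2) = 0
1*8 = 8
2*(-3) = -6
3*(-5) = -15
Total = 0 + 8 + (-6) + (-15) = -13


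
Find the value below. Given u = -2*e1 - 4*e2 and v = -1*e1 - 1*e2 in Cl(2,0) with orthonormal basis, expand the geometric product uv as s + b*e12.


Expand: (-2*e1 - 4*e2)(-1*e1 - 1*e2)
= (-2)*(-1)*e1e1 + (-2)*(-1)*e1e2 + (-4)*(-1)*e2e1 + (-4)*(-1)*e2e2
Using e1^2 = e2^2 = 1, e2e1 = -e1e2:
Scalar part s = (-2)*(-1) + (-4)*(-1) = 2 + 4 = 6
Bivector part b = (-2)*(-1) - (-4)*(-1) = 2 - 4 = -2
uv = 6 - 2*e12


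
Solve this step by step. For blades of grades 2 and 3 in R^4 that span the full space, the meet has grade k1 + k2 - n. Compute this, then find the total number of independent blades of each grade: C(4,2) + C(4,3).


Meet grade = grade(A) + grade(B) - n
= 2 + 3 - 4 = 1
C(4,2) = 6
C(4,3) = 4
dim_A + dim_B = 6 + 4 = 10


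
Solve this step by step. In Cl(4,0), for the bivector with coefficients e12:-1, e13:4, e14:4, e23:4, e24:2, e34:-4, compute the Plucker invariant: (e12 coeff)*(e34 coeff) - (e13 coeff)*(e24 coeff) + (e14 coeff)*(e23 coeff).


Plucker relation: af - be + cd
a*f = (-1)*(-4) = 4
b*e = 4*2 = 8
c*d = 4*4 = 16
af - be + cd = 4 - 8 + 16
= 12


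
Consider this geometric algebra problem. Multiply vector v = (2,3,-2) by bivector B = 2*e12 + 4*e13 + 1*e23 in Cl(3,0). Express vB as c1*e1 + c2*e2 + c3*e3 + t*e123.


vB has grade-1 (vector) and grade-3 (trivector) parts: vB = (v _| B) + (v ^ B).
Vector part <vB>_1:
  e1: -v2*b12 - v3*b13 = -(3)*(2) - (-2)*(4) = 2
  e2: v1*b12 - v3*b23 = (2)*(2) - (-2)*(1) = 6
  e3: v1*b13 + v2*b23 = (2)*(4) + (3)*(1) = 11
Trivector part <vB>_3:
  e123: v1*b23 - v2*b13 + v3*b12 = (2)*(1) - (3)*(4) + (-2)*(2) = -14
vB = 2*e1 + 6*e2 + 11*e3 - 14*e123


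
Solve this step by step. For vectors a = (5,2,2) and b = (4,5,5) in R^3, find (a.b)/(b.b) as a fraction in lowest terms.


Projection coefficient = (a . b) / (b . b)
a . b = 5*4 + 2*5 + 2*5
= 20 + 10 + 10 = 40
b . b = 4^2 + 5^2 + 5^2
= 16 + 25 + 25 = 66
Coefficient = 40/66
In lowest terms: 20/33


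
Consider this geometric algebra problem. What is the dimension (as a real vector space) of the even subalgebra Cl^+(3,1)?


Even subalgebra dimension = 2^(n-1)
n = 3 + 1 = 4
2^(4 - 1) = 2^3 = 8
Verification: sum of C(4,k) for even k = 1 + 6 + 1 = 8
Result = 8


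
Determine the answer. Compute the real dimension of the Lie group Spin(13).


Spin(n) double-covers SO(n); both have Lie algebra so(n) of dimension n(n-1)/2.
n = 13
n(n-1) = 13 * 12 = 156
dim Spin(13) = 156/2 = 78


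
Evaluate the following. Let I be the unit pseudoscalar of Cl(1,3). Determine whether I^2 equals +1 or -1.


The pseudoscalar I = e1...e_n (product of all n generators) of Cl(p,q) satisfies I^2 = (-1)^(q + n(n-1)/2).
p = 1, q = 3, n = p + q = 4
n(n-1)/2 = 4 * 3 / 2 = 6
Exponent = q + n(n-1)/2 = 3 + 6 = 9
I^2 = (-1)^9 = -1


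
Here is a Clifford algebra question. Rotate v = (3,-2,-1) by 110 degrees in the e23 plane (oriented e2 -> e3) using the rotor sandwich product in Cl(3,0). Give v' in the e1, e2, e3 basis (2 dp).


Rotor R = cos(55deg) - sin(55deg)*e23
Rotation angle theta = 2 * 55 = 110 degrees in the e23 plane (e2 -> e3).
The component perpendicular to the plane (e1) is invariant: v'_1 = v1 = 3.00
cos(110deg) = -0.3420, sin(110deg) = 0.9397
v'_2 = v2*cos(theta) - v3*sin(theta) = -2*(-0.3420) - (-1)*0.9397 = 1.62
v'_3 = v2*sin(theta) + v3*cos(theta) = -2*0.9397 + (-1)*(-0.3420) = -1.54
v' = 3.00*e1 + 1.62*e2 - 1.54*e3


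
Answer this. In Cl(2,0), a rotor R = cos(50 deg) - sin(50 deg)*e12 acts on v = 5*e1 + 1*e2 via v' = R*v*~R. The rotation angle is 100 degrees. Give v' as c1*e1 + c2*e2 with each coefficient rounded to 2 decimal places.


Rotor R = cos(50deg) - sin(50deg)*e12
Rotation angle theta = 2 * 50 = 100 degrees
v' = R*v*~R rotates v by theta.
cos(100deg) = -0.1736, sin(100deg) = 0.9848
v'_1 = 5*cos(100deg) - 1*sin(100deg)
= 5*(-0.1736) - 1*0.9848
= -1.85
v'_2 = 5*sin(100deg) + 1*cos(100deg)
= 5*0.9848 + 1*(-0.1736)
= 4.75
v' = -1.85*e1 + 4.75*e2


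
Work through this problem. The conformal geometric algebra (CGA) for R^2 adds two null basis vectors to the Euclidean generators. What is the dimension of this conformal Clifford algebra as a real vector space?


The conformal model of R^2 uses Cl(3,1): the 2 Euclidean generators plus two extra orthogonal generators e+ (e+^2 = +1) and e- (e-^2 = -1), from which the null vectors e0, einf are built.
Number of generators m = 2 + 2 = 4.
dim Cl(p,q) = 2^m = 2^4 = 16


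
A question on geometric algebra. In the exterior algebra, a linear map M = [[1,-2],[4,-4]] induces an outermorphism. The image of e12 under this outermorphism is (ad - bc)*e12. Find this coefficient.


The outermorphism of a linear map f sends e1^e2 to f(e1)^f(e2).
f(e1) = 1*e1 + 4*e2
f(e2) = -2*e1 - 4*e2
f(e1) ^ f(e2) = (1*e1 + 4*e2) ^ (-2*e1 - 4*e2)
= 1*(-4)*e12 + 4*(-2)*e21
= (-4 - (-8))*e12
= 4*e12
Coefficient = 4


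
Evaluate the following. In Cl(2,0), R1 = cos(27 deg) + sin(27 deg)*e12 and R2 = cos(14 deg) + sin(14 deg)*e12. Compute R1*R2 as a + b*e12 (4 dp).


Same-plane rotors commute and their half-angles add:
R1*R2 = cos(a1 + a2) + sin(a1 + a2)*e12.
a1 + a2 = 27 + 14 = 41 deg
cos(41 deg) = 0.7547
sin(41 deg) = 0.6561
R1*R2 = 0.7547 + 0.6561*e12


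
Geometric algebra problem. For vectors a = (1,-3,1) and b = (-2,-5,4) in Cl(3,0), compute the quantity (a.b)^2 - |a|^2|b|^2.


a . b = 1*(-2) + (-3)*(-5) + 1*4
= -2 + 15 + 4 = 17
|a|^2 = 1^2 + (-3)^2 + 1^2 = 11
|b|^2 = (-2)^2 + (-5)^2 + 4^2 = 45
(a.b)^2 = 17^2 = 289
|a|^2 * |b|^2 = 11 * 45 = 495
Result = 289 - 495 = -206


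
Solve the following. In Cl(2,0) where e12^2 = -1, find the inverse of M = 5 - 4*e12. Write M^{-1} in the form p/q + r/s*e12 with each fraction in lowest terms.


M = 5 - 4*e12, where e12^2 = -1.
Since M commutes with its reverse ~M = a - b*e12, M * ~M = a^2 - b^2*e12^2 = a^2 + b^2.
So M^{-1} = ~M / (a^2 + b^2) = (a - b*e12)/(a^2 + b^2).
a^2 + b^2 = 25 + 16 = 41
Scalar part = 5/41 = 5/41
Bivector coeff = 4/41 = 4/41
M^{-1} = 5/41 + 4/41*e12


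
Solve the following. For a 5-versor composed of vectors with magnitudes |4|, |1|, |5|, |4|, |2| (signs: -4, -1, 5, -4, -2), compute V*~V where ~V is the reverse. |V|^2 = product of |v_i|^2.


Each vector v_i has |v_i|^2 = s_i^2
Squared scales: (-4)^2 = 16, (-1)^2 = 1, 5^2 = 25, (-4)^2 = 16, (-2)^2 = 4
|V|^2 = 16 * 1 * 25 * 16 * 4
= 25600


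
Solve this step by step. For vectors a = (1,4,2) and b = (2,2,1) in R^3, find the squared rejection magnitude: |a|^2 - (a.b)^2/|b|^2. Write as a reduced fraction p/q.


|a|^2 = 1^2 + 4^2 + 2^2 = 21
|b|^2 = 2^2 + 2^2 + 1^2 = 9
a . b = 1*2 + 4*2 + 2*1 = 12
(a.b)^2 = 12^2 = 144
|rej|^2 = 21 - 144/9
= (189 - 144)/9
= 45/9
In lowest terms: 5/1


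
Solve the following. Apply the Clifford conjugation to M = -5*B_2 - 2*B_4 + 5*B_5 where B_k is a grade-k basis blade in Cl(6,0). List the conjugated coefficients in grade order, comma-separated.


Clifford conjugate sign for grade k: (-1)^(k(k+1)/2)
Grade 2: (-1)^(2*3/2) = (-1)^3 = -1, coeff -5 -> 5
Grade 4: (-1)^(4*5/2) = (-1)^10 = 1, coeff -2 -> -2
Grade 5: (-1)^(5*6/2) = (-1)^15 = -1, coeff 5 -> -5
Conjugated coefficients: 5, -2, -5


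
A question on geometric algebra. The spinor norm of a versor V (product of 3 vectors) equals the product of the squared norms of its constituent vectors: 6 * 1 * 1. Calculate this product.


Spinor norm N(V) = |v1|^2 * |v2|^2 * ... * |v3|^2
= 6 * 1 * 1
Running product: 6, 6, 6
N(V) = 6


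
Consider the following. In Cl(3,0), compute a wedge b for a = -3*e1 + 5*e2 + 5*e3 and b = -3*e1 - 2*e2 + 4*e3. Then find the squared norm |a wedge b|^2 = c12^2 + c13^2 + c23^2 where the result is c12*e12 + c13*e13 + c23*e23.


a wedge b = (a1*b2 - a2*b1)*e12 + (a1*b3 - a3*b1)*e13 + (a2*b3 - a3*b2)*e23
e12 coeff: (-3)*(-2) - 5*(-3) = 6 - (-15) = 21
e13 coeff: (-3)*4 - 5*(-3) = -12 - (-15) = 3
e23 coeff: 5*4 - 5*(-2) = 20 - (-10) = 30
|a wedge b|^2 = 21^2 + 3^2 + 30^2
= 441 + 9 + 900
= 1350


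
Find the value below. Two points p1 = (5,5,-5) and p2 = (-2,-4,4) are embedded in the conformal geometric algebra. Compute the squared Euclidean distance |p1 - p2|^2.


p1 - p2 = (7, 9, -9)
|p1 - p2|^2 = 7^2 + 9^2 + (-9)^2
= 49 + 81 + 81
= 211


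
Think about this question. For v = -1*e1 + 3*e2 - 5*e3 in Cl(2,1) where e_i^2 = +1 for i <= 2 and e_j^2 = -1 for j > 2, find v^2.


v^2 = sum of c_i^2 * e_i^2
Positive signature terms (e_i^2 = +1): (-1)^2 + 3^2 = 10
Negative signature terms (e_j^2 = -1): (-5)^2 = 25
v^2 = 10 - 25 = -15


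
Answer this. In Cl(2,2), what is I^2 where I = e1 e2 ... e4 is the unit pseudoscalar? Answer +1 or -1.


The pseudoscalar I = e1...e_n (product of all n generators) of Cl(p,q) satisfies I^2 = (-1)^(q + n(n-1)/2).
p = 2, q = 2, n = p + q = 4
n(n-1)/2 = 4 * 3 / 2 = 6
Exponent = q + n(n-1)/2 = 2 + 6 = 8
I^2 = (-1)^8 = +1


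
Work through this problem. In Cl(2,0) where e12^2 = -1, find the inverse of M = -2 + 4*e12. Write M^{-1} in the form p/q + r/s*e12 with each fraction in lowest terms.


M = -2 + 4*e12, where e12^2 = -1.
Since M commutes with its reverse ~M = a - b*e12, M * ~M = a^2 - b^2*e12^2 = a^2 + b^2.
So M^{-1} = ~M / (a^2 + b^2) = (a - b*e12)/(a^2 + b^2).
a^2 + b^2 = 4 + 16 = 20
Scalar part = -2/20 = -1/10
Bivector coeff = -4/20 = -1/5
M^{-1} = -1/10 - 1/5*e12


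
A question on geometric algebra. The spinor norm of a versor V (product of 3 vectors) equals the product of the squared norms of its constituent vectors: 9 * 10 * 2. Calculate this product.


Spinor norm N(V) = |v1|^2 * |v2|^2 * ... * |v3|^2
= 9 * 10 * 2
Running product: 9, 90, 180
N(V) = 180


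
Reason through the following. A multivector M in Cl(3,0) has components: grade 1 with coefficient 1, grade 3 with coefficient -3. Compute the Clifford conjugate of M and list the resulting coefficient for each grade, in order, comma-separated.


Clifford conjugate sign for grade k: (-1)^(k(k+1)/2)
Grade 1: (-1)^(1*2/2) = (-1)^1 = -1, coeff 1 -> -1
Grade 3: (-1)^(3*4/2) = (-1)^6 = 1, coeff -3 -> -3
Conjugated coefficients: -1, -3


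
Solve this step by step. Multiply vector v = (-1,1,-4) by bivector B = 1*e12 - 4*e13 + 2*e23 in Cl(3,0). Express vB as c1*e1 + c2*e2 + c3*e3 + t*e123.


vB has grade-1 (vector) and grade-3 (trivector) parts: vB = (v _| B) + (v ^ B).
Vector part <vB>_1:
  e1: -v2*b12 - v3*b13 = -(1)*(1) - (-4)*(-4) = -17
  e2: v1*b12 - v3*b23 = (-1)*(1) - (-4)*(2) = 7
  e3: v1*b13 + v2*b23 = (-1)*(-4) + (1)*(2) = 6
Trivector part <vB>_3:
  e123: v1*b23 - v2*b13 + v3*b12 = (-1)*(2) - (1)*(-4) + (-4)*(1) = -2
vB = -17*e1 + 7*e2 + 6*e3 - 2*e123


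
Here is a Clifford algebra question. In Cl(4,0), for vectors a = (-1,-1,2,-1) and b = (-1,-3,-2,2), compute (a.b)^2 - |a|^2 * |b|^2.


a . b = (-1)*(-1) + (-1)*(-3) + 2*(-2) + (-1)*2
= 1 + 3 + (-4) + (-2) = -2
|a|^2 = (-1)^2 + (-1)^2 + 2^2 + (-1)^2 = 7
|b|^2 = (-1)^2 + (-3)^2 + (-2)^2 + 2^2 = 18
(a.b)^2 = (-2)^2 = 4
|a|^2 * |b|^2 = 7 * 18 = 126
Result = 4 - 126 = -122


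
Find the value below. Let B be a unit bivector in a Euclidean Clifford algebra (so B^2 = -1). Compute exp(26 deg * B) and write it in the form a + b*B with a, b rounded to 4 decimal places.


For a unit bivector B with B^2 = -1, the exponential series gives
e^(theta*B) = cos(theta) + sin(theta)*B (the GA analogue of Euler's formula).
theta = 26 degrees = 0.453786 rad
cos(26 deg) = 0.8988
sin(26 deg) = 0.4384
exp(theta*B) = 0.8988 + 0.4384*B


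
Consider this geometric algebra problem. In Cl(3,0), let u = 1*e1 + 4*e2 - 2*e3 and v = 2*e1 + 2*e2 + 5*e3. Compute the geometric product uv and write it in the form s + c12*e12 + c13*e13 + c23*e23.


In Cl(3,0): e_i^2 = 1, e_ie_j = -e_je_i for i != j.
Scalar part = u . v = 1*2 + 4*2 + (-2)*5
= 2 + 8 + (-10) = 0
e12 coeff = 1*2 - 4*2 = 2 - 8 = -6
e13 coeff = 1*5 - (-2)*2 = 5 - (-4) = 9
e23 coeff = 4*5 - (-2)*2 = 20 - (-4) = 24
uv = 0 - 6*e12 + 9*e13 + 24*e23


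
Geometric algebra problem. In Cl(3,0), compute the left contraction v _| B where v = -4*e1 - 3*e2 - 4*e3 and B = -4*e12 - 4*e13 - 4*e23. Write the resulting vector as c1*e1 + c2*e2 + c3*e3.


Left contraction v _| B = <vB>_1 (grade-1 part of the geometric product vB).
Using e1_|e12 = e2, e2_|e12 = -e1, e1_|e13 = e3, e3_|e13 = -e1, e2_|e23 = e3, e3_|e23 = -e2:
e1 coeff: -v2*b12 - v3*b13 = -(-3)*(-4) - (-4)*(-4) = -28
e2 coeff: v1*b12 - v3*b23 = (-4)*(-4) - (-4)*(-4) = 0
e3 coeff: v1*b13 + v2*b23 = (-4)*(-4) + (-3)*(-4) = 28
v _| B = -28*e1 + 0*e2 + 28*e3


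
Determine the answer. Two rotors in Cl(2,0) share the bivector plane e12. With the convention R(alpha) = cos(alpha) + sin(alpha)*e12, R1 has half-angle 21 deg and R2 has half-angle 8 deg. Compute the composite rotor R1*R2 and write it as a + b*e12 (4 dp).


Same-plane rotors commute and their half-angles add:
R1*R2 = cos(a1 + a2) + sin(a1 + a2)*e12.
a1 + a2 = 21 + 8 = 29 deg
cos(29 deg) = 0.8746
sin(29 deg) = 0.4848
R1*R2 = 0.8746 + 0.4848*e12


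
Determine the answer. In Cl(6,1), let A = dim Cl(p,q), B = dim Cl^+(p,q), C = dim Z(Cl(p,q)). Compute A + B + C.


n = 6 + 1 = 7
Total dim = 2^7 = 128
Even subalgebra dim = 2^6 = 64
n is odd, so center dim = 2
Sum = 128 + 64 + 2 = 194


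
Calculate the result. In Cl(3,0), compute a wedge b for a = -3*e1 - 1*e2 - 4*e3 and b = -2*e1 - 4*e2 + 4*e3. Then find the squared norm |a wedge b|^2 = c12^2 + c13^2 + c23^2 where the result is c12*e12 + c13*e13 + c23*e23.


a wedge b = (a1*b2 - a2*b1)*e12 + (a1*b3 - a3*b1)*e13 + (a2*b3 - a3*b2)*e23
e12 coeff: (-3)*(-4) - (-1)*(-2) = 12 - 2 = 10
e13 coeff: (-3)*4 - (-4)*(-2) = -12 - 8 = -20
e23 coeff: (-1)*4 - (-4)*(-4) = -4 - 16 = -20
|a wedge b|^2 = 10^2 + (-20)^2 + (-20)^2
= 100 + 400 + 400
= 900


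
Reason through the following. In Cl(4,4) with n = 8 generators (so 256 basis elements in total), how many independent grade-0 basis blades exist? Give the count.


Number of grade-k basis blades in Cl(p,q) with n = p + q is C(n, k).
n = 4 + 4 = 8
C(8, 0) = 8! / (0! * 8!)
= 40320 / (1 * 40320)
= 1


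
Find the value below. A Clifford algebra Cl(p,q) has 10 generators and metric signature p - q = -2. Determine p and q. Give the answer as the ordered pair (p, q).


We need p + q = 10 and p - q = -2.
Adding: 2p = 10 + (-2) = 8, so p = 4.
Then q = 10 - 4 = 6.
(p, q) = (4, 6)


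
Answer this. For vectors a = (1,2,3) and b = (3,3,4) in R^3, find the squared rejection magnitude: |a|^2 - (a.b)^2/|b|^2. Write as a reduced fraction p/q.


|a|^2 = 1^2 + 2^2 + 3^2 = 14
|b|^2 = 3^2 + 3^2 + 4^2 = 34
a . b = 1*3 + 2*3 + 3*4 = 21
(a.b)^2 = 21^2 = 441
|rej|^2 = 14 - 441/34
= (476 - 441)/34
= 35/34
In lowest terms: 35/34


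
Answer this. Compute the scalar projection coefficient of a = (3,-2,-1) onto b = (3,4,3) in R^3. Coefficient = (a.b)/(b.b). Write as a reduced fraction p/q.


Projection coefficient = (a . b) / (b . b)
a . b = 3*3 + (-2)*4 + (-1)*3
= 9 + (-8) + (-3) = -2
b . b = 3^2 + 4^2 + 3^2
= 9 + 16 + 9 = 34
Coefficient = -2/34
In lowest terms: -1/17


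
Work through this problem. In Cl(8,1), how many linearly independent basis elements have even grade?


Even subalgebra dimension = 2^(n-1)
n = 8 + 1 = 9
2^(9 - 1) = 2^8 = 256
Verification: sum of C(9,k) for even k = 1 + 36 + 126 + 84 + 9 = 256
Result = 256


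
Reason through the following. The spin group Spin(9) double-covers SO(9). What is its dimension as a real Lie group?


Spin(n) double-covers SO(n); both have Lie algebra so(n) of dimension n(n-1)/2.
n = 9
n(n-1) = 9 * 8 = 72
dim Spin(9) = 72/2 = 36


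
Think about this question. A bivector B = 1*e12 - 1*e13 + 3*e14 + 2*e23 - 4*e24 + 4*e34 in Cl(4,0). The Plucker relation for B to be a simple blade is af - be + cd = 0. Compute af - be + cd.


Plucker relation: af - be + cd
a*f = 1*4 = 4
b*e = (-1)*(-4) = 4
c*d = 3*2 = 6
af - be + cd = 4 - 4 + 6
= 6


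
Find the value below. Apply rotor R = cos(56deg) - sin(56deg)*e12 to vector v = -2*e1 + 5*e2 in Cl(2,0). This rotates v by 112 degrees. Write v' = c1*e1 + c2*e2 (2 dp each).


Rotor R = cos(56deg) - sin(56deg)*e12
Rotation angle theta = 2 * 56 = 112 degrees
v' = R*v*~R rotates v by theta.
cos(112deg) = -0.3746, sin(112deg) = 0.9272
v'_1 = -2*cos(112deg) - 5*sin(112deg)
= -2*(-0.3746) - 5*0.9272
= -3.89
v'_2 = -2*sin(112deg) + 5*cos(112deg)
= -2*0.9272 + 5*(-0.3746)
= -3.73
v' = -3.89*e1 - 3.73*e2


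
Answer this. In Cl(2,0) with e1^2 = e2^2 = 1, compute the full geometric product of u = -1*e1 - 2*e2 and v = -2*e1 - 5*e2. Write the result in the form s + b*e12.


Expand: (-1*e1 - 2*e2)(-2*e1 - 5*e2)
= (-1)*(-2)*e1e1 + (-1)*(-5)*e1e2 + (-2)*(-2)*e2e1 + (-2)*(-5)*e2e2
Using e1^2 = e2^2 = 1, e2e1 = -e1e2:
Scalar part s = (-1)*(-2) + (-2)*(-5) = 2 + 10 = 12
Bivector part b = (-1)*(-5) - (-2)*(-2) = 5 - 4 = 1
uv = 12 + 1*e12


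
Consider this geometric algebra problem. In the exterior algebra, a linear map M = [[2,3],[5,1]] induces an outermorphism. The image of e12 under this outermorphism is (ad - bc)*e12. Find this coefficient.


The outermorphism of a linear map f sends e1^e2 to f(e1)^f(e2).
f(e1) = 2*e1 + 5*e2
f(e2) = 3*e1 + 1*e2
f(e1) ^ f(e2) = (2*e1 + 5*e2) ^ (3*e1 + 1*e2)
= 2*1*e12 + 5*3*e21
= (2 - 15)*e12
= -13*e12
Coefficient = -13


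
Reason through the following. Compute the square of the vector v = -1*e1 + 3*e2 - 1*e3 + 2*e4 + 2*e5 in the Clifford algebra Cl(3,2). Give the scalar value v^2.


v^2 = sum of c_i^2 * e_i^2
Positive signature terms (e_i^2 = +1): (-1)^2 + 3^2 + (-1)^2 = 11
Negative signature terms (e_j^2 = -1): 2^2 + 2^2 = 8
v^2 = 11 - 8 = 3


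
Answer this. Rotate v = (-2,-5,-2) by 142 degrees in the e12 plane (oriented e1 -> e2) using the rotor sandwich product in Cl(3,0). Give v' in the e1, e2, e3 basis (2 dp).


Rotor R = cos(71deg) - sin(71deg)*e12
Rotation angle theta = 2 * 71 = 142 degrees in the e12 plane (e1 -> e2).
The component perpendicular to the plane (e3) is invariant: v'_3 = v3 = -2.00
cos(142deg) = -0.7880, sin(142deg) = 0.6157
v'_1 = v1*cos(theta) - v2*sin(theta) = -2*(-0.7880) - (-5)*0.6157 = 4.65
v'_2 = v1*sin(theta) + v2*cos(theta) = -2*0.6157 + (-5)*(-0.7880) = 2.71
v' = 4.65*e1 + 2.71*e2 - 2.00*e3


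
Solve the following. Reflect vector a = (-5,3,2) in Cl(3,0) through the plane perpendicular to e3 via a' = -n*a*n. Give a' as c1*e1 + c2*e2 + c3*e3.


Reflection formula: a' = -n*a*n, with n = e3 (unit vector, n^2 = 1).
For reflection through hyperplane perp to e3:
The component along e3 flips sign, others stay.
a = (-5, 3, 2)
a' = (-5, 3, -2)
a' = -5*e1 + 3*e2 - 2*e3


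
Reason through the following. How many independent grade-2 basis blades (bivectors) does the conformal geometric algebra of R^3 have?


The conformal model of R^3 uses Cl(4,1) with m = 3 + 2 = 5 generators.
Number of grade-2 blades = C(m, 2) = C(5, 2)
= 5*4/2 = 10


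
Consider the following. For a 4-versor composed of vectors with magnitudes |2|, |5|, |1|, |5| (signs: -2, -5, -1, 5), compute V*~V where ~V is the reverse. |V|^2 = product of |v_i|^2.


Each vector v_i has |v_i|^2 = s_i^2
Squared scales: (-2)^2 = 4, (-5)^2 = 25, (-1)^2 = 1, 5^2 = 25
|V|^2 = 4 * 25 * 1 * 25
= 2500


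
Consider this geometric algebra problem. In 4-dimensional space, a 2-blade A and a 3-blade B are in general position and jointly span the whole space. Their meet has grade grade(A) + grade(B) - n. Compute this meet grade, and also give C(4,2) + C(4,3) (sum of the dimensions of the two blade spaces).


Meet grade = grade(A) + grade(B) - n
= 2 + 3 - 4 = 1
C(4,2) = 6
C(4,3) = 4
dim_A + dim_B = 6 + 4 = 10


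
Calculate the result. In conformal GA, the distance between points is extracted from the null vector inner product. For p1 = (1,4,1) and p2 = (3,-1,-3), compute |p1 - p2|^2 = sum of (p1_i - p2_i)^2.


p1 - p2 = (-2, 5, 4)
|p1 - p2|^2 = (-2)^2 + 5^2 + 4^2
= 4 + 25 + 16
= 45


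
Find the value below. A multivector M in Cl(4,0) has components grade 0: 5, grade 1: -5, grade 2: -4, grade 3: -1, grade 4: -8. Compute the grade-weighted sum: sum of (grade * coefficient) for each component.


Grade-weighted sum = sum of grade_k * coefficient_k
0*5 = 0
1*(-5) = -5
2*(-4) = -8
3*(-1) = -3
4*(-8) = -32
Total = 0 + (-5) + (-8) + (-3) + (-32) = -48


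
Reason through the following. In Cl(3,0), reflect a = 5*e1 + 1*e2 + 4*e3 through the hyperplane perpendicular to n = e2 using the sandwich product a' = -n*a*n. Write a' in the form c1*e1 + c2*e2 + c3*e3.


Reflection formula: a' = -n*a*n, with n = e2 (unit vector, n^2 = 1).
For reflection through hyperplane perp to e2:
The component along e2 flips sign, others stay.
a = (5, 1, 4)
a' = (5, -1, 4)
a' = 5*e1 - 1*e2 + 4*e3


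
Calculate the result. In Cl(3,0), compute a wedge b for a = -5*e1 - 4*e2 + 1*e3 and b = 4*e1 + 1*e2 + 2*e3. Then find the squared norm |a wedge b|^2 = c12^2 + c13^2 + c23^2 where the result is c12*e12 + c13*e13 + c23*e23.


a wedge b = (a1*b2 - a2*b1)*e12 + (a1*b3 - a3*b1)*e13 + (a2*b3 - a3*b2)*e23
e12 coeff: (-5)*1 - (-4)*4 = -5 - (-16) = 11
e13 coeff: (-5)*2 - 1*4 = -10 - 4 = -14
e23 coeff: (-4)*2 - 1*1 = -8 - 1 = -9
|a wedge b|^2 = 11^2 + (-14)^2 + (-9)^2
= 121 + 196 + 81
= 398


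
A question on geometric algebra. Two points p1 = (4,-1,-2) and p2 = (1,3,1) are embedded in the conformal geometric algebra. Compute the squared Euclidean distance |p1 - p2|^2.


p1 - p2 = (3, -4, -3)
|p1 - p2|^2 = 3^2 + (-4)^2 + (-3)^2
= 9 + 16 + 9
= 34


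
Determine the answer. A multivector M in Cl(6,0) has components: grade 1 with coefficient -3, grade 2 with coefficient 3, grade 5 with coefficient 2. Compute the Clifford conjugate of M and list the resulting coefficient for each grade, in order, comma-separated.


Clifford conjugate sign for grade k: (-1)^(k(k+1)/2)
Grade 1: (-1)^(1*2/2) = (-1)^1 = -1, coeff -3 -> 3
Grade 2: (-1)^(2*3/2) = (-1)^3 = -1, coeff 3 -> -3
Grade 5: (-1)^(5*6/2) = (-1)^15 = -1, coeff 2 -> -2
Conjugated coefficients: 3, -3, -2


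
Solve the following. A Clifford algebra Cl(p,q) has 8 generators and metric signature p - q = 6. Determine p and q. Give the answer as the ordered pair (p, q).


We need p + q = 8 and p - q = 6.
Adding: 2p = 8 + 6 = 14, so p = 7.
Then q = 8 - 7 = 1.
(p, q) = (7, 1)


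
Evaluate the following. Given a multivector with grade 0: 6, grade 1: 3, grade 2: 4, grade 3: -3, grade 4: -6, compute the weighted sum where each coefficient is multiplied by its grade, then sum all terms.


Grade-weighted sum = sum of grade_k * coefficient_k
0*6 = 0
1*3 = 3
2*4 = 8
3*(-3) = -9
4*(-6) = -24
Total = 0 + 3 + 8 + (-9) + (-24) = -22


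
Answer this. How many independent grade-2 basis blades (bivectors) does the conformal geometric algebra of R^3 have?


The conformal model of R^3 uses Cl(4,1) with m = 3 + 2 = 5 generators.
Number of grade-2 blades = C(m, 2) = C(5, 2)
= 5*4/2 = 10


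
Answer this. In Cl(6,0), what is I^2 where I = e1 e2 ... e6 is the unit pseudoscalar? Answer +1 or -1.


The pseudoscalar I = e1...e_n (product of all n generators) of Cl(p,q) satisfies I^2 = (-1)^(q + n(n-1)/2).
p = 6, q = 0, n = p + q = 6
n(n-1)/2 = 6 * 5 / 2 = 15
Exponent = q + n(n-1)/2 = 0 + 15 = 15
I^2 = (-1)^15 = -1


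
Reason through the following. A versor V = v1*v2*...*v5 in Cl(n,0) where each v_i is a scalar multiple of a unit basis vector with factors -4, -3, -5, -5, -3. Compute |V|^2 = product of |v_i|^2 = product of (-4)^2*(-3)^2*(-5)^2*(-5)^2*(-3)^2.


Each vector v_i has |v_i|^2 = s_i^2
Squared scales: (-4)^2 = 16, (-3)^2 = 9, (-5)^2 = 25, (-5)^2 = 25, (-3)^2 = 9
|V|^2 = 16 * 9 * 25 * 25 * 9
= 810000


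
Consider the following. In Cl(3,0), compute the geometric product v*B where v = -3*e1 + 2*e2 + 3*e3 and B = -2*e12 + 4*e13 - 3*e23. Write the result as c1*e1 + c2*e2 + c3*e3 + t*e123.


vB has grade-1 (vector) and grade-3 (trivector) parts: vB = (v _| B) + (v ^ B).
Vector part <vB>_1:
  e1: -v2*b12 - v3*b13 = -(2)*(-2) - (3)*(4) = -8
  e2: v1*b12 - v3*b23 = (-3)*(-2) - (3)*(-3) = 15
  e3: v1*b13 + v2*b23 = (-3)*(4) + (2)*(-3) = -18
Trivector part <vB>_3:
  e123: v1*b23 - v2*b13 + v3*b12 = (-3)*(-3) - (2)*(4) + (3)*(-2) = -5
vB = -8*e1 + 15*e2 - 18*e3 - 5*e123


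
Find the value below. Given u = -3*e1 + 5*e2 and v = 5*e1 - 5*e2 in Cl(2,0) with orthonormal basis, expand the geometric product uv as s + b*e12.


Expand: (-3*e1 + 5*e2)(5*e1 - 5*e2)
= (-3)*5*e1e1 + (-3)*(-5)*e1e2 + 5*5*e2e1 + 5*(-5)*e2e2
Using e1^2 = e2^2 = 1, e2e1 = -e1e2:
Scalar part s = (-3)*5 + 5*(-5) = -15 + (-25) = -40
Bivector part b = (-3)*(-5) - 5*5 = 15 - 25 = -10
uv = -40 - 10*e12


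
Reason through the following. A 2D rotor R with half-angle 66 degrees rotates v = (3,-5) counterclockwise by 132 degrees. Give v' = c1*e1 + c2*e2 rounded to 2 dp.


Rotor R = cos(66deg) - sin(66deg)*e12
Rotation angle theta = 2 * 66 = 132 degrees
v' = R*v*~R rotates v by theta.
cos(132deg) = -0.6691, sin(132deg) = 0.7431
v'_1 = 3*cos(132deg) - (-5)*sin(132deg)
= 3*(-0.6691) - (-5)*0.7431
= 1.71
v'_2 = 3*sin(132deg) + (-5)*cos(132deg)
= 3*0.7431 + (-5)*(-0.6691)
= 5.58
v' = 1.71*e1 + 5.58*e2


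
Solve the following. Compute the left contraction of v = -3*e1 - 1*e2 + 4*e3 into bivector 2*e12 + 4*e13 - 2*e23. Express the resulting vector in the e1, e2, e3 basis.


Left contraction v _| B = <vB>_1 (grade-1 part of the geometric product vB).
Using e1_|e12 = e2, e2_|e12 = -e1, e1_|e13 = e3, e3_|e13 = -e1, e2_|e23 = e3, e3_|e23 = -e2:
e1 coeff: -v2*b12 - v3*b13 = -(-1)*(2) - (4)*(4) = -14
e2 coeff: v1*b12 - v3*b23 = (-3)*(2) - (4)*(-2) = 2
e3 coeff: v1*b13 + v2*b23 = (-3)*(4) + (-1)*(-2) = -10
v _| B = -14*e1 + 2*e2 - 10*e3


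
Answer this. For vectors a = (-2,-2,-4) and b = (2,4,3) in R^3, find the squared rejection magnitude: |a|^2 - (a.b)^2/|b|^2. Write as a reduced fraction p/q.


|a|^2 = (-2)^2 + (-2)^2 + (-4)^2 = 24
|b|^2 = 2^2 + 4^2 + 3^2 = 29
a . b = (-2)*2 + (-2)*4 + (-4)*3 = -24
(a.b)^2 = (-24)^2 = 576
|rej|^2 = 24 - 576/29
= (696 - 576)/29
= 120/29
In lowest terms: 120/29
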